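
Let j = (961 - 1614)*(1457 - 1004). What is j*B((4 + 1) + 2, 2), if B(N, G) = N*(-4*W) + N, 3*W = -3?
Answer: -10353315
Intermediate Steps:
W = -1 (W = (⅓)*(-3) = -1)
B(N, G) = 5*N (B(N, G) = N*(-4*(-1)) + N = N*4 + N = 4*N + N = 5*N)
j = -295809 (j = -653*453 = -295809)
j*B((4 + 1) + 2, 2) = -1479045*((4 + 1) + 2) = -1479045*(5 + 2) = -1479045*7 = -295809*35 = -10353315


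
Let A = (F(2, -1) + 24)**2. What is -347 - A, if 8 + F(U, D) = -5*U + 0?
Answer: -383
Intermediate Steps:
F(U, D) = -8 - 5*U (F(U, D) = -8 + (-5*U + 0) = -8 - 5*U)
A = 36 (A = ((-8 - 5*2) + 24)**2 = ((-8 - 10) + 24)**2 = (-18 + 24)**2 = 6**2 = 36)
-347 - A = -347 - 1*36 = -347 - 36 = -383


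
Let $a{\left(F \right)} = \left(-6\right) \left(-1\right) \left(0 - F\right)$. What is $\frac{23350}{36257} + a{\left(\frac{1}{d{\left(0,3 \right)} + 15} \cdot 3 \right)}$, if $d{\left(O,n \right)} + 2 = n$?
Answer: $- \frac{139513}{290056} \approx -0.48099$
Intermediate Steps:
$d{\left(O,n \right)} = -2 + n$
$a{\left(F \right)} = - 6 F$ ($a{\left(F \right)} = 6 \left(- F\right) = - 6 F$)
$\frac{23350}{36257} + a{\left(\frac{1}{d{\left(0,3 \right)} + 15} \cdot 3 \right)} = \frac{23350}{36257} - 6 \frac{1}{\left(-2 + 3\right) + 15} \cdot 3 = 23350 \cdot \frac{1}{36257} - 6 \frac{1}{1 + 15} \cdot 3 = \frac{23350}{36257} - 6 \cdot \frac{1}{16} \cdot 3 = \frac{23350}{36257} - \frac{9}{8} = - \frac{139513}{290056}$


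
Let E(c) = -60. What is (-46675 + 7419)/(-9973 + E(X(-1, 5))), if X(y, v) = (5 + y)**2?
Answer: 39256/10033 ≈ 3.9127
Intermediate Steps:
(-46675 + 7419)/(-9973 + E(X(-1, 5))) = (-46675 + 7419)/(-9973 - 60) = -39256/(-10033) = -39256*(-1/10033) = 39256/10033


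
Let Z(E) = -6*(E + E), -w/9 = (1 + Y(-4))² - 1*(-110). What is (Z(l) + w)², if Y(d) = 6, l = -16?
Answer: 1535121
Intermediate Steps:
w = -1431 (w = -9*((1 + 6)² - 1*(-110)) = -9*(7² + 110) = -9*(49 + 110) = -9*159 = -1431)
Z(E) = -12*E
(Z(l) + w)² = (-12*(-16) - 1431)² = (192 - 1431)² = (-1239)² = 1535121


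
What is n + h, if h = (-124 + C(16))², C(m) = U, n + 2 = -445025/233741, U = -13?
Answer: 4386172322/233741 ≈ 18765.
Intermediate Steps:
n = -912507/233741 (n = -2 - 445025/233741 = -912507/233741 ≈ -3.9039)
C(m) = -13
h = 18769 (h = (-124 - 13)² = (-137)² = 18769)
n + h = -912507/233741 + 18769 = 4386172322/233741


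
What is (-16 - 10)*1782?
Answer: -46332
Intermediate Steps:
(-16 - 10)*1782 = -26*1782 = -46332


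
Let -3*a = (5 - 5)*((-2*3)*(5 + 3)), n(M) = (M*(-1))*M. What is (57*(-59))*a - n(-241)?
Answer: 58081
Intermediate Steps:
n(M) = -M² (n(M) = (-M)*M = -M²)
a = 0 (a = -(5 - 5)*(-2*3)*(5 + 3)/3 = -0*(-6*8) = -0*(-48) = -⅓*0 = 0)
(57*(-59))*a - n(-241) = (57*(-59))*0 - (-1)*(-241)² = -3363*0 - (-1)*58081 = 0 - 1*(-58081) = 0 + 58081 = 58081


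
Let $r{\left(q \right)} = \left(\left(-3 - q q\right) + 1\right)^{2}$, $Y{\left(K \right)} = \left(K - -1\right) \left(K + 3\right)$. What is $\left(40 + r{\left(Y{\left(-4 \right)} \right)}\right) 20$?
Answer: $3220$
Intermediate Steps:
$Y{\left(K \right)} = \left(1 + K\right) \left(3 + K\right)$ ($Y{\left(K \right)} = \left(K + \left(-4 + 5\right)\right) \left(3 + K\right) = \left(K + 1\right) \left(3 + K\right) = \left(1 + K\right) \left(3 + K\right)$)
$r{\left(q \right)} = \left(-2 - q^{2}\right)^{2}$ ($r{\left(q \right)} = \left(\left(-3 - q^{2}\right) + 1\right)^{2} = \left(-2 - q^{2}\right)^{2}$)
$\left(40 + r{\left(Y{\left(-4 \right)} \right)}\right) 20 = \left(40 + \left(2 + \left(3 + \left(-4\right)^{2} + 4 \left(-4\right)\right)^{2}\right)^{2}\right) 20 = \left(40 + \left(2 + \left(3 + 16 - 16\right)^{2}\right)^{2}\right) 20 = \left(40 + \left(2 + 3^{2}\right)^{2}\right) 20 = \left(40 + \left(2 + 9\right)^{2}\right) 20 = \left(40 + 11^{2}\right) 20 = \left(40 + 121\right) 20 = 161 \cdot 20 = 3220$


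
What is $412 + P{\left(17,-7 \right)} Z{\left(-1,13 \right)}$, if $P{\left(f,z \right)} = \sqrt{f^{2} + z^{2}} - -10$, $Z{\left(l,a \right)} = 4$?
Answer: $452 + 52 \sqrt{2} \approx 525.54$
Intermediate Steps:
$P{\left(f,z \right)} = 10 + \sqrt{f^{2} + z^{2}}$ ($P{\left(f,z \right)} = \sqrt{f^{2} + z^{2}} + 10 = 10 + \sqrt{f^{2} + z^{2}}$)
$412 + P{\left(17,-7 \right)} Z{\left(-1,13 \right)} = 412 + \left(10 + \sqrt{17^{2} + \left(-7\right)^{2}}\right) 4 = 412 + \left(10 + \sqrt{289 + 49}\right) 4 = 412 + \left(10 + \sqrt{338}\right) 4 = 412 + \left(10 + 13 \sqrt{2}\right) 4 = 412 + \left(40 + 52 \sqrt{2}\right) = 452 + 52 \sqrt{2}$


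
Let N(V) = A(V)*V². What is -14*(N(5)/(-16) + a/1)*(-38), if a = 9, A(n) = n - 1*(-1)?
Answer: -399/2 ≈ -199.50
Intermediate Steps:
A(n) = 1 + n (A(n) = n + 1 = 1 + n)
N(V) = V²*(1 + V) (N(V) = (1 + V)*V² = V²*(1 + V))
-14*(N(5)/(-16) + a/1)*(-38) = -14*((5²*(1 + 5))/(-16) + 9/1)*(-38) = -14*((25*6)*(-1/16) + 9*1)*(-38) = -14*(150*(-1/16) + 9)*(-38) = -14*(-75/8 + 9)*(-38) = -14*(-3/8)*(-38) = (21/4)*(-38) = -399/2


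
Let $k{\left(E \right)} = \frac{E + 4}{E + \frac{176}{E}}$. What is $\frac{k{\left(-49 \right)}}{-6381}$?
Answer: $- \frac{245}{1827093} \approx -0.00013409$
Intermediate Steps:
$k{\left(E \right)} = \frac{4 + E}{E + \frac{176}{E}}$
$\frac{k{\left(-49 \right)}}{-6381} = \frac{\left(-49\right) \frac{1}{176 + \left(-49\right)^{2}} \left(4 - 49\right)}{-6381} = \left(-49\right) \frac{1}{176 + 2401} \left(-45\right) \left(- \frac{1}{6381}\right) = \left(-49\right) \frac{1}{2577} \left(-45\right) \left(- \frac{1}{6381}\right) = \frac{735}{859} \left(- \frac{1}{6381}\right) = - \frac{245}{1827093}$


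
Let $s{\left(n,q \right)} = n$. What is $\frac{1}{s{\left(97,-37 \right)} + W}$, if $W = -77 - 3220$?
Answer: $- \frac{1}{3200} \approx -0.0003125$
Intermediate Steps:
$W = -3297$
$\frac{1}{s{\left(97,-37 \right)} + W} = \frac{1}{97 - 3297} = \frac{1}{-3200} = - \frac{1}{3200}$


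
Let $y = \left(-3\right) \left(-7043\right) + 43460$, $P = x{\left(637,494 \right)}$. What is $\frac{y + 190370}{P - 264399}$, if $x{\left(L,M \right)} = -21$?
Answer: $- \frac{254959}{264420} \approx -0.96422$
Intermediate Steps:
$P = -21$
$y = 64589$ ($y = 21129 + 43460 = 64589$)
$\frac{y + 190370}{P - 264399} = \frac{64589 + 190370}{-21 - 264399} = \frac{254959}{-264420} = 254959 \left(- \frac{1}{264420}\right) = - \frac{254959}{264420}$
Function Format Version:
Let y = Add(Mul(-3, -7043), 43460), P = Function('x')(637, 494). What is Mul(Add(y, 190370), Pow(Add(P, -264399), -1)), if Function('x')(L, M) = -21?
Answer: Rational(-254959, 264420) ≈ -0.96422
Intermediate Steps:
P = -21
y = 64589 (y = Add(21129, 43460) = 64589)
Mul(Add(y, 190370), Pow(Add(P, -264399), -1)) = Mul(Add(64589, 190370), Pow(Add(-21, -264399), -1)) = Mul(254959, Pow(-264420, -1)) = Mul(254959, Rational(-1, 264420)) = Rational(-254959, 264420)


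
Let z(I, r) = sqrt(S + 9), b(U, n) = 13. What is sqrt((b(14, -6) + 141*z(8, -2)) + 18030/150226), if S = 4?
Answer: sqrt(74022659692 + 795516750429*sqrt(13))/75113 ≈ 22.836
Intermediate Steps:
z(I, r) = sqrt(13) (z(I, r) = sqrt(4 + 9) = sqrt(13))
sqrt((b(14, -6) + 141*z(8, -2)) + 18030/150226) = sqrt((13 + 141*sqrt(13)) + 18030/150226) = sqrt((13 + 141*sqrt(13)) + 18030*(1/150226)) = sqrt((13 + 141*sqrt(13)) + 9015/75113) = sqrt(985484/75113 + 141*sqrt(13))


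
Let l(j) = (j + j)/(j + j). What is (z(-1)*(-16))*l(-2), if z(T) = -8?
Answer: 128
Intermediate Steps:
l(j) = 1 (l(j) = (2*j)/((2*j)) = (2*j)*(1/(2*j)) = 1)
(z(-1)*(-16))*l(-2) = -8*(-16)*1 = 128*1 = 128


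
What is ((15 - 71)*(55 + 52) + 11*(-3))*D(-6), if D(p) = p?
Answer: 36150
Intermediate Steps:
((15 - 71)*(55 + 52) + 11*(-3))*D(-6) = ((15 - 71)*(55 + 52) + 11*(-3))*(-6) = (-56*107 - 33)*(-6) = (-5992 - 33)*(-6) = -6025*(-6) = 36150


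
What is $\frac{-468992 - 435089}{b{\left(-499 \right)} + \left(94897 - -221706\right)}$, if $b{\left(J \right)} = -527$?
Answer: $- \frac{904081}{316076} \approx -2.8603$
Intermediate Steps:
$\frac{-468992 - 435089}{b{\left(-499 \right)} + \left(94897 - -221706\right)} = \frac{-468992 - 435089}{-527 + \left(94897 - -221706\right)} = - \frac{904081}{-527 + \left(94897 + 221706\right)} = - \frac{904081}{-527 + 316603} = - \frac{904081}{316076}$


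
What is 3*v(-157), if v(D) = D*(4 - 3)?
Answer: -471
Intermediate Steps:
v(D) = D (v(D) = D*1 = D)
3*v(-157) = 3*(-157) = -471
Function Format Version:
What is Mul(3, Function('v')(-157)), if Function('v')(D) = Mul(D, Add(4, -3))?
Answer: -471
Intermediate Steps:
Function('v')(D) = D (Function('v')(D) = Mul(D, 1) = D)
Mul(3, Function('v')(-157)) = Mul(3, -157) = -471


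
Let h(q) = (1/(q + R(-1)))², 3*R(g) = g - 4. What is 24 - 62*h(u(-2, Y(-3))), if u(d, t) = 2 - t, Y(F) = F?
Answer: 921/50 ≈ 18.420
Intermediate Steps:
R(g) = -4/3 + g/3 (R(g) = (g - 4)/3 = (-4 + g)/3 = -4/3 + g/3)
h(q) = (-5/3 + q)⁻² (h(q) = (1/(q + (-4/3 + (⅓)*(-1))))² = (1/(q + (-4/3 - ⅓)))² = (1/(q - 5/3))² = (1/(-5/3 + q))² = (-5/3 + q)⁻²)
24 - 62*h(u(-2, Y(-3))) = 24 - 558/(-5 + 3*(2 - 1*(-3)))² = 24 - 558/(-5 + 3*(2 + 3))² = 24 - 558/(-5 + 3*5)² = 24 - 558/(-5 + 15)² = 24 - 558/10² = 24 - 558/100 = 24 - 62*9/100 = 24 - 279/50 = 921/50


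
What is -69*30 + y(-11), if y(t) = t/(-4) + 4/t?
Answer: -90975/44 ≈ -2067.6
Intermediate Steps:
y(t) = 4/t - t/4 (y(t) = t*(-¼) + 4/t = -t/4 + 4/t = 4/t - t/4)
-69*30 + y(-11) = -69*30 + (4/(-11) - ¼*(-11)) = -2070 + (4*(-1/11) + 11/4) = -2070 + (-4/11 + 11/4) = -2070 + 105/44 = -90975/44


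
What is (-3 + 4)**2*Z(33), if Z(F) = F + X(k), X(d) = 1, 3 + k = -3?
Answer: 34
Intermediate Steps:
k = -6 (k = -3 - 3 = -6)
Z(F) = 1 + F (Z(F) = F + 1 = 1 + F)
(-3 + 4)**2*Z(33) = (-3 + 4)**2*(1 + 33) = 1**2*34 = 1*34 = 34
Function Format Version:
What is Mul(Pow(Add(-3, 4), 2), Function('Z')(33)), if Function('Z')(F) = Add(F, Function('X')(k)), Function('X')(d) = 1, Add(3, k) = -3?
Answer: 34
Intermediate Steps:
k = -6 (k = Add(-3, -3) = -6)
Function('Z')(F) = Add(1, F) (Function('Z')(F) = Add(F, 1) = Add(1, F))
Mul(Pow(Add(-3, 4), 2), Function('Z')(33)) = Mul(Pow(Add(-3, 4), 2), Add(1, 33)) = Mul(Pow(1, 2), 34) = Mul(1, 34) = 34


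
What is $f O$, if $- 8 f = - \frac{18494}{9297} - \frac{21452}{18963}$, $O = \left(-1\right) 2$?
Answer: $- \frac{30563387}{39177558} \approx -0.78012$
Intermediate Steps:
$O = -2$
$f = \frac{30563387}{78355116}$ ($f = - \frac{- \frac{18494}{9297} - \frac{21452}{18963}}{8} = \left(- \frac{1}{8}\right) \left(- \frac{61126774}{19588779}\right) = \frac{30563387}{78355116} \approx 0.39006$)
$f O = \frac{30563387}{78355116} \left(-2\right) = - \frac{30563387}{39177558}$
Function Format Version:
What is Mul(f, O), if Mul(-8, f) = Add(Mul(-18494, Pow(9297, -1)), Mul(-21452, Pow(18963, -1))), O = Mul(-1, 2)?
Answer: Rational(-30563387, 39177558) ≈ -0.78012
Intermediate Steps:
O = -2
f = Rational(30563387, 78355116) (f = Mul(Rational(-1, 8), Add(Mul(-18494, Pow(9297, -1)), Mul(-21452, Pow(18963, -1)))) = Mul(Rational(-1, 8), Add(Mul(-18494, Rational(1, 9297)), Mul(-21452, Rational(1, 18963)))) = Mul(Rational(-1, 8), Add(Rational(-18494, 9297), Rational(-21452, 18963))) = Mul(Rational(-1, 8), Rational(-61126774, 19588779)) = Rational(30563387, 78355116) ≈ 0.39006)
Mul(f, O) = Mul(Rational(30563387, 78355116), -2) = Rational(-30563387, 39177558)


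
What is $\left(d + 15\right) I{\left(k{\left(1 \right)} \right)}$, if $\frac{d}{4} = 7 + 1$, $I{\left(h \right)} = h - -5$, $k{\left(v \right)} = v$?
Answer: $282$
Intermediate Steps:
$I{\left(h \right)} = 5 + h$ ($I{\left(h \right)} = h + 5 = 5 + h$)
$d = 32$ ($d = 4 \left(7 + 1\right) = 4 \cdot 8 = 32$)
$\left(d + 15\right) I{\left(k{\left(1 \right)} \right)} = \left(32 + 15\right) \left(5 + 1\right) = 47 \cdot 6 = 282$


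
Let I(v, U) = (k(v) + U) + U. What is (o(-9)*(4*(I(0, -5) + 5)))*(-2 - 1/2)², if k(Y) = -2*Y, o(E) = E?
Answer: 1125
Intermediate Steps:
I(v, U) = -2*v + 2*U (I(v, U) = (-2*v + U) + U = (U - 2*v) + U = -2*v + 2*U)
(o(-9)*(4*(I(0, -5) + 5)))*(-2 - 1/2)² = (-36*((-2*0 + 2*(-5)) + 5))*(-2 - 1/2)² = (-36*((0 - 10) + 5))*(-2 - 1*½)² = (-36*(-10 + 5))*(-2 - ½)² = (-36*(-5))*(-5/2)² = -9*(-20)*(25/4) = 180*(25/4) = 1125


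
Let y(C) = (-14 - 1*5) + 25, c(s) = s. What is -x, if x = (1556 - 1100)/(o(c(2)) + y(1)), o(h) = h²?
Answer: -228/5 ≈ -45.600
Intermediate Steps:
y(C) = 6 (y(C) = (-14 - 5) + 25 = -19 + 25 = 6)
x = 228/5 (x = (1556 - 1100)/(2² + 6) = 456/(4 + 6) = 456/10 = 456*(⅒) = 228/5 ≈ 45.600)
-x = -1*228/5 = -228/5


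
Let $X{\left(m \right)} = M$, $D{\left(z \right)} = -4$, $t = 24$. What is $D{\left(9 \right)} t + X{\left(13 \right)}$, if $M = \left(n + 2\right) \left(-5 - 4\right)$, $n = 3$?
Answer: $-141$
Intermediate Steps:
$M = -45$ ($M = \left(3 + 2\right) \left(-5 - 4\right) = 5 \left(-9\right) = -45$)
$X{\left(m \right)} = -45$
$D{\left(9 \right)} t + X{\left(13 \right)} = \left(-4\right) 24 - 45 = -96 - 45 = -141$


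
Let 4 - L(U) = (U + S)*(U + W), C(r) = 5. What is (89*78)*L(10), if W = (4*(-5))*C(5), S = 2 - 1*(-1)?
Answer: 8149908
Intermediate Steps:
S = 3 (S = 2 + 1 = 3)
W = -100 (W = (4*(-5))*5 = -20*5 = -100)
L(U) = 4 - (-100 + U)*(3 + U) (L(U) = 4 - (U + 3)*(U - 100) = 4 - (3 + U)*(-100 + U) = 4 - (-100 + U)*(3 + U))
(89*78)*L(10) = (89*78)*(304 - 1*10² + 97*10) = 6942*(304 - 1*100 + 970) = 6942*(304 - 100 + 970) = 6942*1174 = 8149908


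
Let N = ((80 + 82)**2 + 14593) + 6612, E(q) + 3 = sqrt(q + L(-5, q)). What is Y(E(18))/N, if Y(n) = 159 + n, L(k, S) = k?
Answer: 156/47449 + sqrt(13)/47449 ≈ 0.0033637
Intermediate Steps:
E(q) = -3 + sqrt(-5 + q) (E(q) = -3 + sqrt(q - 5) = -3 + sqrt(-5 + q))
N = 47449 (N = (162**2 + 14593) + 6612 = (26244 + 14593) + 6612 = 40837 + 6612 = 47449)
Y(E(18))/N = (159 + (-3 + sqrt(-5 + 18)))/47449 = (159 + (-3 + sqrt(13)))*(1/47449) = (156 + sqrt(13))*(1/47449) = 156/47449 + sqrt(13)/47449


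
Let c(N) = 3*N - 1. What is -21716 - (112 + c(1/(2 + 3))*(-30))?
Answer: -21840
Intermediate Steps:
c(N) = -1 + 3*N
-21716 - (112 + c(1/(2 + 3))*(-30)) = -21716 - (112 + (-1 + 3/(2 + 3))*(-30)) = -21716 - (112 + (-1 + 3/5)*(-30)) = -21716 - (112 + (-1 + 3*(⅕))*(-30)) = -21716 - (112 + (-1 + ⅗)*(-30)) = -21716 - (112 - ⅖*(-30)) = -21716 - (112 + 12) = -21716 - 1*124 = -21716 - 124 = -21840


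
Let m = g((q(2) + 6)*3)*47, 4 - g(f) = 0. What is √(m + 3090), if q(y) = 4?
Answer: √3278 ≈ 57.254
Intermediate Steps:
g(f) = 4 (g(f) = 4 - 1*0 = 4 + 0 = 4)
m = 188 (m = 4*47 = 188)
√(m + 3090) = √(188 + 3090) = √3278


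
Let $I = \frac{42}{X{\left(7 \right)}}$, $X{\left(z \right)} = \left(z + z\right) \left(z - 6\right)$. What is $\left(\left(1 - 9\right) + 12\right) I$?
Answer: $12$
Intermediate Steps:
$X{\left(z \right)} = 2 z \left(-6 + z\right)$
$I = 3$ ($I = \frac{42}{2 \cdot 7 \left(-6 + 7\right)} = \frac{42}{2 \cdot 7 \cdot 1} = \frac{42}{14} = 42 \cdot \frac{1}{14} = 3$)
$\left(\left(1 - 9\right) + 12\right) I = \left(\left(1 - 9\right) + 12\right) 3 = \left(-8 + 12\right) 3 = 4 \cdot 3 = 12$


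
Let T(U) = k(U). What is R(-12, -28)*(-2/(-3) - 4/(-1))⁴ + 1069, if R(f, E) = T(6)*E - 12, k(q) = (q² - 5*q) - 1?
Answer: -5752643/81 ≈ -71020.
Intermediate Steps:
k(q) = -1 + q² - 5*q
T(U) = -1 + U² - 5*U
R(f, E) = -12 + 5*E (R(f, E) = (-1 + 6² - 5*6)*E - 12 = (-1 + 36 - 30)*E - 12 = 5*E - 12 = -12 + 5*E)
R(-12, -28)*(-2/(-3) - 4/(-1))⁴ + 1069 = (-12 + 5*(-28))*(-2/(-3) - 4/(-1))⁴ + 1069 = (-12 - 140)*(-2*(-⅓) - 4*(-1))⁴ + 1069 = -152*(⅔ + 4)⁴ + 1069 = -152*(14/3)⁴ + 1069 = -152*38416/81 + 1069 = -5839232/81 + 1069 = -5752643/81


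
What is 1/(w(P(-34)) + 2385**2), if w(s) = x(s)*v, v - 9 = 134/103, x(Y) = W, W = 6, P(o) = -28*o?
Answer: 103/585893541 ≈ 1.7580e-7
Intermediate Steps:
x(Y) = 6
v = 1061/103 (v = 9 + 134/103 = 1061/103 ≈ 10.301)
w(s) = 6366/103 (w(s) = 6*(1061/103) = 6366/103)
1/(w(P(-34)) + 2385**2) = 1/(6366/103 + 2385**2) = 1/(6366/103 + 5688225) = 1/(585893541/103) = 103/585893541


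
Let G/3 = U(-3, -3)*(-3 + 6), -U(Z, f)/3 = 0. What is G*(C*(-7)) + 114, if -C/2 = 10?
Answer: 114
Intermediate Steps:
U(Z, f) = 0 (U(Z, f) = -3*0 = 0)
G = 0 (G = 3*(0*(-3 + 6)) = 3*(0*3) = 3*0 = 0)
C = -20 (C = -2*10 = -20)
G*(C*(-7)) + 114 = 0*(-20*(-7)) + 114 = 0*140 + 114 = 0 + 114 = 114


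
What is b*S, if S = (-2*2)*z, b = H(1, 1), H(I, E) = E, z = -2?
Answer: 8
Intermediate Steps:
b = 1
S = 8 (S = -2*2*(-2) = -4*(-2) = 8)
b*S = 1*8 = 8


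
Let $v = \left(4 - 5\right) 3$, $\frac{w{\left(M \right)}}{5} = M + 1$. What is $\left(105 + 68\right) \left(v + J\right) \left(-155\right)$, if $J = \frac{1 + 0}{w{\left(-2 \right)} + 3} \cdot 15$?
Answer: $\frac{563115}{2} \approx 2.8156 \cdot 10^{5}$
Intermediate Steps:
$w{\left(M \right)} = 5 + 5 M$ ($w{\left(M \right)} = 5 \left(M + 1\right) = 5 \left(1 + M\right) = 5 + 5 M$)
$J = - \frac{15}{2}$ ($J = \frac{1 + 0}{\left(5 + 5 \left(-2\right)\right) + 3} \cdot 15 = 1 \frac{1}{\left(5 - 10\right) + 3} \cdot 15 = 1 \frac{1}{-5 + 3} \cdot 15 = 1 \frac{1}{-2} \cdot 15 = 1 \left(- \frac{1}{2}\right) 15 = \left(- \frac{1}{2}\right) 15 = - \frac{15}{2} \approx -7.5$)
$v = -3$ ($v = \left(-1\right) 3 = -3$)
$\left(105 + 68\right) \left(v + J\right) \left(-155\right) = \left(105 + 68\right) \left(-3 - \frac{15}{2}\right) \left(-155\right) = 173 \left(- \frac{21}{2}\right) \left(-155\right) = \left(- \frac{3633}{2}\right) \left(-155\right) = \frac{563115}{2}$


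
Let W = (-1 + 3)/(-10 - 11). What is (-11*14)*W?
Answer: 44/3 ≈ 14.667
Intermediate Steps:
W = -2/21 (W = 2/(-21) = 2*(-1/21) = -2/21 ≈ -0.095238)
(-11*14)*W = -11*14*(-2/21) = -154*(-2/21) = 44/3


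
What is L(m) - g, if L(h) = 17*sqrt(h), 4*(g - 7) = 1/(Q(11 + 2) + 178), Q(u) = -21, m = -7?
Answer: -4397/628 + 17*I*sqrt(7) ≈ -7.0016 + 44.978*I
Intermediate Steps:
g = 4397/628 (g = 7 + 1/(4*(-21 + 178)) = 7 + (1/4)/157 = 7 + (1/4)*(1/157) = 7 + 1/628 = 4397/628 ≈ 7.0016)
L(m) - g = 17*sqrt(-7) - 1*4397/628 = 17*(I*sqrt(7)) - 4397/628 = 17*I*sqrt(7) - 4397/628 = -4397/628 + 17*I*sqrt(7)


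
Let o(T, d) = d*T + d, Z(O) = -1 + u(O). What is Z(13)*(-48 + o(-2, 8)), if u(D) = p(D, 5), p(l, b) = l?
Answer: -672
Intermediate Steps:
u(D) = D
Z(O) = -1 + O
o(T, d) = d + T*d (o(T, d) = T*d + d = d + T*d)
Z(13)*(-48 + o(-2, 8)) = (-1 + 13)*(-48 + 8*(1 - 2)) = 12*(-48 + 8*(-1)) = 12*(-48 - 8) = 12*(-56) = -672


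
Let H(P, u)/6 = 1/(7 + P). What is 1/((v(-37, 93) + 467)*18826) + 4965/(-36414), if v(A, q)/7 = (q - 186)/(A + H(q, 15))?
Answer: -6972150994271/51134765437203 ≈ -0.13635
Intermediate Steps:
H(P, u) = 6/(7 + P)
v(A, q) = 7*(-186 + q)/(A + 6/(7 + q)) (v(A, q) = 7*((q - 186)/(A + 6/(7 + q))) = 7*((-186 + q)/(A + 6/(7 + q))) = 7*(-186 + q)/(A + 6/(7 + q)))
1/((v(-37, 93) + 467)*18826) + 4965/(-36414) = 1/((7*(-186 + 93)*(7 + 93)/(6 - 37*(7 + 93)) + 467)*18826) + 4965/(-36414) = (1/18826)/(7*(-93)*100/(6 - 37*100) + 467) + 4965*(-1/36414) = (1/18826)/(7*(-93)*100/(6 - 3700) + 467) - 1655/12138 = (1/18826)/(7*(-93)*100/(-3694) + 467) - 1655/12138 = (1/18826)/(7*(-1/3694)*(-93)*100 + 467) - 1655/12138 = (1/18826)/(32550/1847 + 467) - 1655/12138 = (1/18826)/(895099/1847) - 1655/12138 = (1847/895099)*(1/18826) - 1655/12138 = 1847/16851133774 - 1655/12138 = -6972150994271/51134765437203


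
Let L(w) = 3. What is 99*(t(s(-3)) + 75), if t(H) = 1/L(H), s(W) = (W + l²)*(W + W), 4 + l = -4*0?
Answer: 7458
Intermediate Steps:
l = -4 (l = -4 - 4*0 = -4 + 0 = -4)
s(W) = 2*W*(16 + W) (s(W) = (W + (-4)²)*(W + W) = (W + 16)*(2*W) = (16 + W)*(2*W) = 2*W*(16 + W))
t(H) = ⅓ (t(H) = 1/3 = ⅓)
99*(t(s(-3)) + 75) = 99*(⅓ + 75) = 99*(226/3) = 7458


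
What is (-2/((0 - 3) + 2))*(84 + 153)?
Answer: 474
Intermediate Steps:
(-2/((0 - 3) + 2))*(84 + 153) = (-2/(-3 + 2))*237 = (-2/(-1))*237 = -1*(-2)*237 = 2*237 = 474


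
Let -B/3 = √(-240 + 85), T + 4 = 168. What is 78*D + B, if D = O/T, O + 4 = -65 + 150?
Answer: 3159/82 - 3*I*√155 ≈ 38.524 - 37.35*I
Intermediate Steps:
T = 164 (T = -4 + 168 = 164)
B = -3*I*√155 (B = -3*√(-240 + 85) = -3*I*√155 ≈ -37.35*I)
O = 81 (O = -4 + (-65 + 150) = -4 + 85 = 81)
D = 81/164 ≈ 0.49390
78*D + B = 78*(81/164) - 3*I*√155 = 3159/82 - 3*I*√155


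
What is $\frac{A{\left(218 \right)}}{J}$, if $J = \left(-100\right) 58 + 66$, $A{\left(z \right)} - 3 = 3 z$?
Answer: $- \frac{657}{5734} \approx -0.11458$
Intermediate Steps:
$A{\left(z \right)} = 3 + 3 z$
$J = -5734$ ($J = -5800 + 66 = -5734$)
$\frac{A{\left(218 \right)}}{J} = \frac{3 + 3 \cdot 218}{-5734} = \left(3 + 654\right) \left(- \frac{1}{5734}\right) = 657 \left(- \frac{1}{5734}\right) = - \frac{657}{5734}$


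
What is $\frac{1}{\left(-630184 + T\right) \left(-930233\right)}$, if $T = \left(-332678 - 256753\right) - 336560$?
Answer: $\frac{1}{1447605338775} \approx 6.908 \cdot 10^{-13}$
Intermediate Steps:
$T = -925991$ ($T = -589431 - 336560 = -925991$)
$\frac{1}{\left(-630184 + T\right) \left(-930233\right)} = \frac{1}{\left(-630184 - 925991\right) \left(-930233\right)} = \frac{1}{-1556175} \left(- \frac{1}{930233}\right) = \left(- \frac{1}{1556175}\right) \left(- \frac{1}{930233}\right) = \frac{1}{1447605338775}$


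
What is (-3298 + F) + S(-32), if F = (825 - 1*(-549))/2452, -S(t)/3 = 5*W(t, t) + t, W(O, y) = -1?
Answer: -3906575/1226 ≈ -3186.4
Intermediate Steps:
S(t) = 15 - 3*t (S(t) = -3*(5*(-1) + t) = -3*(-5 + t) = 15 - 3*t)
F = 687/1226 (F = (825 + 549)*(1/2452) = 1374*(1/2452) = 687/1226 ≈ 0.56036)
(-3298 + F) + S(-32) = (-3298 + 687/1226) + (15 - 3*(-32)) = -4042661/1226 + (15 + 96) = -4042661/1226 + 111 = -3906575/1226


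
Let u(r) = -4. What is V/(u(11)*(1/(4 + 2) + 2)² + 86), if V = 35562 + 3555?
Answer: 352053/605 ≈ 581.91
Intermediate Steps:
V = 39117
V/(u(11)*(1/(4 + 2) + 2)² + 86) = 39117/(-4*(1/(4 + 2) + 2)² + 86) = 39117/(-4*(1/6 + 2)² + 86) = 39117/(-4*(⅙ + 2)² + 86) = 39117/(-4*(13/6)² + 86) = 39117/(-4*169/36 + 86) = 39117/(-169/9 + 86) = 39117/(605/9) = 39117*(9/605) = 352053/605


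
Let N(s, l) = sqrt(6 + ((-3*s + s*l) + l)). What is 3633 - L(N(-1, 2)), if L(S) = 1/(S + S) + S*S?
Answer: 21743/6 ≈ 3623.8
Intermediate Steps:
N(s, l) = sqrt(6 + l - 3*s + l*s) (N(s, l) = sqrt(6 + ((-3*s + l*s) + l)) = sqrt(6 + (l - 3*s + l*s)) = sqrt(6 + l - 3*s + l*s))
L(S) = S**2 + 1/(2*S) (L(S) = 1/(2*S) + S**2 = S**2 + 1/(2*S))
3633 - L(N(-1, 2)) = 3633 - (1/2 + (sqrt(6 + 2 - 3*(-1) + 2*(-1)))**3)/(sqrt(6 + 2 - 3*(-1) + 2*(-1))) = 3633 - (1/2 + (sqrt(6 + 2 + 3 - 2))**3)/(sqrt(6 + 2 + 3 - 2)) = 3633 - (1/2 + (sqrt(9))**3)/(sqrt(9)) = 3633 - (1/2 + 3**3)/3 = 3633 - (1/2 + 27)/3 = 3633 - 55/(3*2) = 3633 - 1*55/6 = 3633 - 55/6 = 21743/6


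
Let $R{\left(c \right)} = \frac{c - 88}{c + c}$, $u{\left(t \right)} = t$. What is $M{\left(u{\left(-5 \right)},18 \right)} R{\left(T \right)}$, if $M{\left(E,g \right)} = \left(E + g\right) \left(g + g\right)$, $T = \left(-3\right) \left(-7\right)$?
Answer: $- \frac{5226}{7} \approx -746.57$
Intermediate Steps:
$T = 21$
$M{\left(E,g \right)} = 2 g \left(E + g\right)$ ($M{\left(E,g \right)} = \left(E + g\right) 2 g = 2 g \left(E + g\right)$)
$R{\left(c \right)} = \frac{-88 + c}{2 c}$
$M{\left(u{\left(-5 \right)},18 \right)} R{\left(T \right)} = 2 \cdot 18 \left(-5 + 18\right) \frac{-88 + 21}{2 \cdot 21} = 2 \cdot 18 \cdot 13 \cdot \frac{1}{2} \cdot \frac{1}{21} \left(-67\right) = 468 \left(- \frac{67}{42}\right) = - \frac{5226}{7}$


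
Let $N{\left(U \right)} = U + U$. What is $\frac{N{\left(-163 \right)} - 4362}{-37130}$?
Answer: $\frac{2344}{18565} \approx 0.12626$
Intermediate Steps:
$N{\left(U \right)} = 2 U$
$\frac{N{\left(-163 \right)} - 4362}{-37130} = \frac{2 \left(-163\right) - 4362}{-37130} = \left(-326 - 4362\right) \left(- \frac{1}{37130}\right) = \left(-4688\right) \left(- \frac{1}{37130}\right) = \frac{2344}{18565}$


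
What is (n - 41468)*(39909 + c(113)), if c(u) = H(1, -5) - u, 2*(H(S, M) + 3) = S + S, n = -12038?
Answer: -2129217764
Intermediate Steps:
H(S, M) = -3 + S (H(S, M) = -3 + (S + S)/2 = -3 + (2*S)/2 = -3 + S)
c(u) = -2 - u (c(u) = (-3 + 1) - u = -2 - u)
(n - 41468)*(39909 + c(113)) = (-12038 - 41468)*(39909 + (-2 - 1*113)) = -53506*(39909 + (-2 - 113)) = -53506*(39909 - 115) = -53506*39794 = -2129217764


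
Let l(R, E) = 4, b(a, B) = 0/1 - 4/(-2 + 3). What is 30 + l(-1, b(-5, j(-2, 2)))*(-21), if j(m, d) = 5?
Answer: -54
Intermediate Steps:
b(a, B) = -4 (b(a, B) = 0*1 - 4/1 = 0 - 4*1 = 0 - 4 = -4)
30 + l(-1, b(-5, j(-2, 2)))*(-21) = 30 + 4*(-21) = 30 - 84 = -54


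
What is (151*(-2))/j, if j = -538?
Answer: 151/269 ≈ 0.56134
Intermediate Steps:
(151*(-2))/j = (151*(-2))/(-538) = -302*(-1/538) = 151/269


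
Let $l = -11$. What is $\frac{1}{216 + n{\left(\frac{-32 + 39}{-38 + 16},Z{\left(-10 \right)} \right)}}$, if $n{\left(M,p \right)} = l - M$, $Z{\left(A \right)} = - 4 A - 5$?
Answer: $\frac{22}{4517} \approx 0.0048705$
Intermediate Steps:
$Z{\left(A \right)} = -5 - 4 A$
$n{\left(M,p \right)} = -11 - M$
$\frac{1}{216 + n{\left(\frac{-32 + 39}{-38 + 16},Z{\left(-10 \right)} \right)}} = \frac{1}{216 - \left(11 + \frac{-32 + 39}{-38 + 16}\right)} = \frac{1}{216 - \left(11 + \frac{7}{-22}\right)} = \frac{1}{216 - \left(11 + 7 \left(- \frac{1}{22}\right)\right)} = \frac{1}{216 - \frac{235}{22}} = \frac{1}{\frac{4517}{22}} = \frac{22}{4517}$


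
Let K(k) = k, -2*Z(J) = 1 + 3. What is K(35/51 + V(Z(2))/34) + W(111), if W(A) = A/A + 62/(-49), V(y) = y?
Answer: 905/2499 ≈ 0.36214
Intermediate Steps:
Z(J) = -2 (Z(J) = -(1 + 3)/2 = -½*4 = -2)
W(A) = -13/49 (W(A) = 1 + 62*(-1/49) = 1 - 62/49 = -13/49)
K(35/51 + V(Z(2))/34) + W(111) = (35/51 - 2/34) - 13/49 = (35*(1/51) - 2*1/34) - 13/49 = (35/51 - 1/17) - 13/49 = 32/51 - 13/49 = 905/2499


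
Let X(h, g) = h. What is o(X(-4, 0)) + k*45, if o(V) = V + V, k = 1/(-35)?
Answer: -65/7 ≈ -9.2857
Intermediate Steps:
k = -1/35 ≈ -0.028571
o(V) = 2*V
o(X(-4, 0)) + k*45 = 2*(-4) - 1/35*45 = -8 - 9/7 = -65/7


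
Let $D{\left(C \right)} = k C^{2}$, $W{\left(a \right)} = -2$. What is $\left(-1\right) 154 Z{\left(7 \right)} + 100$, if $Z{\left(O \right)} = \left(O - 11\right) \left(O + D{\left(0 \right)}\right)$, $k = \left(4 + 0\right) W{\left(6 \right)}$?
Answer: $4412$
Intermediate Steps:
$k = -8$ ($k = \left(4 + 0\right) \left(-2\right) = 4 \left(-2\right) = -8$)
$D{\left(C \right)} = - 8 C^{2}$
$Z{\left(O \right)} = O \left(-11 + O\right)$ ($Z{\left(O \right)} = \left(O - 11\right) \left(O - 8 \cdot 0^{2}\right) = \left(-11 + O\right) \left(O - 0\right) = \left(-11 + O\right) \left(O + 0\right) = \left(-11 + O\right) O = O \left(-11 + O\right)$)
$\left(-1\right) 154 Z{\left(7 \right)} + 100 = \left(-1\right) 154 \cdot 7 \left(-11 + 7\right) + 100 = - 154 \cdot 7 \left(-4\right) + 100 = \left(-154\right) \left(-28\right) + 100 = 4312 + 100 = 4412$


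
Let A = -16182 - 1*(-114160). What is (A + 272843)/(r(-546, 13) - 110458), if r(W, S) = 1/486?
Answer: -180219006/53682587 ≈ -3.3571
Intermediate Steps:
r(W, S) = 1/486
A = 97978 (A = -16182 + 114160 = 97978)
(A + 272843)/(r(-546, 13) - 110458) = (97978 + 272843)/(1/486 - 110458) = 370821/(-53682587/486) = 370821*(-486/53682587) = -180219006/53682587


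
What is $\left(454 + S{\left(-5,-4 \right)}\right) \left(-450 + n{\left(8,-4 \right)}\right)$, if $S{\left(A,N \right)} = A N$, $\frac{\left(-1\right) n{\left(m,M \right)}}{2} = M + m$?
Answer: $-217092$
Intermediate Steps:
$n{\left(m,M \right)} = - 2 M - 2 m$ ($n{\left(m,M \right)} = - 2 \left(M + m\right) = - 2 M - 2 m$)
$\left(454 + S{\left(-5,-4 \right)}\right) \left(-450 + n{\left(8,-4 \right)}\right) = \left(454 - -20\right) \left(-450 - 8\right) = \left(454 + 20\right) \left(-450 + \left(8 - 16\right)\right) = 474 \left(-450 - 8\right) = 474 \left(-458\right) = -217092$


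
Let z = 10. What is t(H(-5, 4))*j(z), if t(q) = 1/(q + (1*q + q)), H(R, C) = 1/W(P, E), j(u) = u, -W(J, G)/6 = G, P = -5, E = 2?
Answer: -40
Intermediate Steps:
W(J, G) = -6*G
H(R, C) = -1/12 (H(R, C) = 1/(-6*2) = 1/(-12) = -1/12)
t(q) = 1/(3*q) (t(q) = 1/(q + (q + q)) = 1/(q + 2*q) = 1/(3*q))
t(H(-5, 4))*j(z) = (1/(3*(-1/12)))*10 = ((⅓)*(-12))*10 = -4*10 = -40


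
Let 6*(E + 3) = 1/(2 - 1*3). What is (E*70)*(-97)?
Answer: 64505/3 ≈ 21502.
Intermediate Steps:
E = -19/6 (E = -3 + 1/(6*(2 - 1*3)) = -3 + 1/(6*(2 - 3)) = -3 + (⅙)/(-1) = -3 + (⅙)*(-1) = -3 - ⅙ = -19/6 ≈ -3.1667)
(E*70)*(-97) = -19/6*70*(-97) = -665/3*(-97) = 64505/3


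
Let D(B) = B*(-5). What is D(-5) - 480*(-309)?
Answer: 148345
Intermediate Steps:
D(B) = -5*B
D(-5) - 480*(-309) = -5*(-5) - 480*(-309) = 25 + 148320 = 148345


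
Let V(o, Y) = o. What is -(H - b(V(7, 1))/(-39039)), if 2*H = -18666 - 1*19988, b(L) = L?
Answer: 107786678/5577 ≈ 19327.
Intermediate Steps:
H = -19327 (H = (-18666 - 1*19988)/2 = (-18666 - 19988)/2 = (½)*(-38654) = -19327)
-(H - b(V(7, 1))/(-39039)) = -(-19327 - 7/(-39039)) = -(-19327 - 7*(-1)/39039) = -(-19327 - 1*(-1/5577)) = -(-19327 + 1/5577) = -1*(-107786678/5577) = 107786678/5577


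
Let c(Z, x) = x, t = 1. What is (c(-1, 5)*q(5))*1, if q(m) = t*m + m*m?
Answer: 150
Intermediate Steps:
q(m) = m + m**2 (q(m) = 1*m + m*m = m + m**2)
(c(-1, 5)*q(5))*1 = (5*(5*(1 + 5)))*1 = (5*(5*6))*1 = (5*30)*1 = 150*1 = 150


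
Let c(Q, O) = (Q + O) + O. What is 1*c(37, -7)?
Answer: 23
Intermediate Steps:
c(Q, O) = Q + 2*O (c(Q, O) = (O + Q) + O = Q + 2*O)
1*c(37, -7) = 1*(37 + 2*(-7)) = 1*(37 - 14) = 1*23 = 23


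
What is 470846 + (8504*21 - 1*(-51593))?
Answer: 701023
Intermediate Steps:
470846 + (8504*21 - 1*(-51593)) = 470846 + (178584 + 51593) = 470846 + 230177 = 701023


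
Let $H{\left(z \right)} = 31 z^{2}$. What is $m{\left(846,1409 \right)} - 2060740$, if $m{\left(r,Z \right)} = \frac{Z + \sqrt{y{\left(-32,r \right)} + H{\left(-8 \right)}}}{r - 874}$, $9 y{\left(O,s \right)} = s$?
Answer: $- \frac{57702129}{28} - \frac{\sqrt{2078}}{28} \approx -2.0608 \cdot 10^{6}$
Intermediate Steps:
$y{\left(O,s \right)} = \frac{s}{9}$
$m{\left(r,Z \right)} = \frac{Z + \sqrt{1984 + \frac{r}{9}}}{-874 + r}$ ($m{\left(r,Z \right)} = \frac{Z + \sqrt{\frac{r}{9} + 31 \left(-8\right)^{2}}}{r - 874} = \frac{Z + \sqrt{\frac{r}{9} + 31 \cdot 64}}{-874 + r} = \frac{Z + \sqrt{\frac{r}{9} + 1984}}{-874 + r} = \frac{Z + \sqrt{1984 + \frac{r}{9}}}{-874 + r}$)
$m{\left(846,1409 \right)} - 2060740 = \frac{1409 + \frac{\sqrt{17856 + 846}}{3}}{-874 + 846} - 2060740 = \frac{1409 + \frac{\sqrt{18702}}{3}}{-28} - 2060740 = - \frac{1409 + \frac{3 \sqrt{2078}}{3}}{28} - 2060740 = - \frac{1409 + \sqrt{2078}}{28} - 2060740 = \left(- \frac{1409}{28} - \frac{\sqrt{2078}}{28}\right) - 2060740 = - \frac{57702129}{28} - \frac{\sqrt{2078}}{28}$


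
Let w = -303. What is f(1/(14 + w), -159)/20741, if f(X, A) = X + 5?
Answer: 1444/5994149 ≈ 0.00024090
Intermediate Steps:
f(X, A) = 5 + X
f(1/(14 + w), -159)/20741 = (5 + 1/(14 - 303))/20741 = (5 + 1/(-289))*(1/20741) = (5 - 1/289)*(1/20741) = (1444/289)*(1/20741) = 1444/5994149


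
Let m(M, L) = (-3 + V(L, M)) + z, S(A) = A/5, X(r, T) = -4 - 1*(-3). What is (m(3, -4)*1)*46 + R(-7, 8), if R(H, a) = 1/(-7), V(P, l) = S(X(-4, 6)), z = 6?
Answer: 4503/35 ≈ 128.66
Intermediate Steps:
X(r, T) = -1 (X(r, T) = -4 + 3 = -1)
S(A) = A/5 (S(A) = A*(1/5) = A/5)
V(P, l) = -1/5 (V(P, l) = (1/5)*(-1) = -1/5)
R(H, a) = -1/7
m(M, L) = 14/5 (m(M, L) = (-3 - 1/5) + 6 = -16/5 + 6 = 14/5)
(m(3, -4)*1)*46 + R(-7, 8) = ((14/5)*1)*46 - 1/7 = (14/5)*46 - 1/7 = 644/5 - 1/7 = 4503/35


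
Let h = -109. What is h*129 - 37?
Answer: -14098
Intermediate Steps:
h*129 - 37 = -109*129 - 37 = -14061 - 37 = -14098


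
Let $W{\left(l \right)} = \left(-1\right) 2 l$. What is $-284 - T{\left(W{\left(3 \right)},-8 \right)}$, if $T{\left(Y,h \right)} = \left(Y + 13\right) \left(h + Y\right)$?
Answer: $-186$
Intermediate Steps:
$W{\left(l \right)} = - 2 l$
$T{\left(Y,h \right)} = \left(13 + Y\right) \left(Y + h\right)$
$-284 - T{\left(W{\left(3 \right)},-8 \right)} = -284 - \left(\left(\left(-2\right) 3\right)^{2} + 13 \left(\left(-2\right) 3\right) + 13 \left(-8\right) + \left(-2\right) 3 \left(-8\right)\right) = -284 - \left(\left(-6\right)^{2} + 13 \left(-6\right) - 104 - -48\right) = -284 - \left(36 - 78 - 104 + 48\right) = -284 - -98 = -284 + 98 = -186$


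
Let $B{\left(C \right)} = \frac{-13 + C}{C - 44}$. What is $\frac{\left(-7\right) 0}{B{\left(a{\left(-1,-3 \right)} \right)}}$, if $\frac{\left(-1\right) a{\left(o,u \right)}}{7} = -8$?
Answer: $0$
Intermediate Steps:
$a{\left(o,u \right)} = 56$ ($a{\left(o,u \right)} = \left(-7\right) \left(-8\right) = 56$)
$B{\left(C \right)} = \frac{-13 + C}{-44 + C}$
$\frac{\left(-7\right) 0}{B{\left(a{\left(-1,-3 \right)} \right)}} = \frac{\left(-7\right) 0}{\frac{1}{-44 + 56} \left(-13 + 56\right)} = \frac{0}{\frac{1}{12} \cdot 43} = \frac{0}{\frac{43}{12}} = 0 \cdot \frac{12}{43} = 0$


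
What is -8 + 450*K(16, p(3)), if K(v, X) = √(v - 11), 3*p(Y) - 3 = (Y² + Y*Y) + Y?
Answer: -8 + 450*√5 ≈ 998.23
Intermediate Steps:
p(Y) = 1 + Y/3 + 2*Y²/3 (p(Y) = 1 + ((Y² + Y*Y) + Y)/3 = 1 + ((Y² + Y²) + Y)/3 = 1 + (2*Y² + Y)/3 = 1 + (Y + 2*Y²)/3 = 1 + (Y/3 + 2*Y²/3) = 1 + Y/3 + 2*Y²/3)
K(v, X) = √(-11 + v)
-8 + 450*K(16, p(3)) = -8 + 450*√(-11 + 16) = -8 + 450*√5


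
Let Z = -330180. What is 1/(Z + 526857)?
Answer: 1/196677 ≈ 5.0845e-6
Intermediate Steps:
1/(Z + 526857) = 1/(-330180 + 526857) = 1/196677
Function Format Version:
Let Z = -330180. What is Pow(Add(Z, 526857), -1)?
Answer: Rational(1, 196677) ≈ 5.0845e-6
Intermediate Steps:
Pow(Add(Z, 526857), -1) = Pow(Add(-330180, 526857), -1) = Pow(196677, -1) = Rational(1, 196677)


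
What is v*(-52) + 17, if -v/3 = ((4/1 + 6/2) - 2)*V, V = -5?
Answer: -3883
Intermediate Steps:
v = 75 (v = -3*((4/1 + 6/2) - 2)*(-5) = -3*((4*1 + 6*(1/2)) - 2)*(-5) = -3*((4 + 3) - 2)*(-5) = -3*(7 - 2)*(-5) = -15*(-5) = -3*(-25) = 75)
v*(-52) + 17 = 75*(-52) + 17 = -3900 + 17 = -3883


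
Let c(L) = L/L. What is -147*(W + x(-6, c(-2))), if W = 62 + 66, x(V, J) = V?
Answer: -17934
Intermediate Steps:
c(L) = 1
W = 128
-147*(W + x(-6, c(-2))) = -147*(128 - 6) = -147*122 = -17934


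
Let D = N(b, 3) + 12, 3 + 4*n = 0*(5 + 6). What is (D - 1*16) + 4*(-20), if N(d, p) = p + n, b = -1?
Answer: -327/4 ≈ -81.750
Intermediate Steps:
n = -3/4 (n = -3/4 + (0*(5 + 6))/4 = -3/4 + (0*11)/4 = -3/4 + (1/4)*0 = -3/4 + 0 = -3/4 ≈ -0.75000)
N(d, p) = -3/4 + p (N(d, p) = p - 3/4 = -3/4 + p)
D = 57/4 (D = (-3/4 + 3) + 12 = 9/4 + 12 = 57/4 ≈ 14.250)
(D - 1*16) + 4*(-20) = (57/4 - 1*16) + 4*(-20) = (57/4 - 16) - 80 = -7/4 - 80 = -327/4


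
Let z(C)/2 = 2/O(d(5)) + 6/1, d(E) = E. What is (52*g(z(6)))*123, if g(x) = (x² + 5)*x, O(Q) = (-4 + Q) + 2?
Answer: 140285600/9 ≈ 1.5587e+7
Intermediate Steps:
O(Q) = -2 + Q
z(C) = 40/3 (z(C) = 2*(2/(-2 + 5) + 6/1) = 2*(2/3 + 6*1) = 2*(2*(⅓) + 6) = 2*(⅔ + 6) = 2*(20/3) = 40/3)
g(x) = x*(5 + x²) (g(x) = (5 + x²)*x = x*(5 + x²))
(52*g(z(6)))*123 = (52*(40*(5 + (40/3)²)/3))*123 = (52*(40*(5 + 1600/9)/3))*123 = (52*((40/3)*(1645/9)))*123 = (52*(65800/27))*123 = (3421600/27)*123 = 140285600/9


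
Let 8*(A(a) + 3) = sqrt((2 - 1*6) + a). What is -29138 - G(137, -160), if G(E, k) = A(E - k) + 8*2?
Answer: -29151 - sqrt(293)/8 ≈ -29153.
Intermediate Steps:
A(a) = -3 + sqrt(-4 + a)/8 (A(a) = -3 + sqrt((2 - 1*6) + a)/8 = -3 + sqrt((2 - 6) + a)/8 = -3 + sqrt(-4 + a)/8)
G(E, k) = 13 + sqrt(-4 + E - k)/8 (G(E, k) = (-3 + sqrt(-4 + (E - k))/8) + 8*2 = (-3 + sqrt(-4 + E - k)/8) + 16 = 13 + sqrt(-4 + E - k)/8)
-29138 - G(137, -160) = -29138 - (13 + sqrt(-4 + 137 - 1*(-160))/8) = -29138 - (13 + sqrt(-4 + 137 + 160)/8) = -29138 - (13 + sqrt(293)/8) = -29138 + (-13 - sqrt(293)/8) = -29151 - sqrt(293)/8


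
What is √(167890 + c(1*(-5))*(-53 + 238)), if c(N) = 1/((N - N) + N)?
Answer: √167853 ≈ 409.70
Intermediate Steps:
c(N) = 1/N (c(N) = 1/(0 + N) = 1/N)
√(167890 + c(1*(-5))*(-53 + 238)) = √(167890 + (-53 + 238)/((1*(-5)))) = √(167890 + 185/(-5)) = √(167890 - ⅕*185) = √(167890 - 37) = √167853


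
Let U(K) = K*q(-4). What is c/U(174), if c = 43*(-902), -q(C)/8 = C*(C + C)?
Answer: 19393/22272 ≈ 0.87073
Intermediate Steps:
q(C) = -16*C**2 (q(C) = -8*C*(C + C) = -8*C*2*C = -16*C**2)
c = -38786
U(K) = -256*K (U(K) = K*(-16*(-4)**2) = K*(-16*16) = K*(-256) = -256*K)
c/U(174) = -38786/((-256*174)) = -38786/(-44544) = -38786*(-1/44544) = 19393/22272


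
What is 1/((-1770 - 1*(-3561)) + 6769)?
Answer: 1/8560 ≈ 0.00011682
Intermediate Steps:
1/((-1770 - 1*(-3561)) + 6769) = 1/((-1770 + 3561) + 6769) = 1/(1791 + 6769) = 1/8560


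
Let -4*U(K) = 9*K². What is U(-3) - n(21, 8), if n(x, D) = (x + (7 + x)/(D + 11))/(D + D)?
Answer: -6583/304 ≈ -21.655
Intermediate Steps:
U(K) = -9*K²/4
n(x, D) = (x + (7 + x)/(11 + D))/(2*D) (n(x, D) = (x + (7 + x)/(11 + D))/((2*D)) = (x + (7 + x)/(11 + D))*(1/(2*D)) = (x + (7 + x)/(11 + D))/(2*D))
U(-3) - n(21, 8) = -9/4*(-3)² - (7 + 12*21 + 8*21)/(2*8*(11 + 8)) = -9/4*9 - (7 + 252 + 168)/(2*8*19) = -81/4 - 427/(2*8*19) = -81/4 - 1*427/304 = -81/4 - 427/304 = -6583/304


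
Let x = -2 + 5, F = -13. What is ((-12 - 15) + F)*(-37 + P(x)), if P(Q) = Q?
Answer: 1360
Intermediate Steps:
x = 3
((-12 - 15) + F)*(-37 + P(x)) = ((-12 - 15) - 13)*(-37 + 3) = (-27 - 13)*(-34) = -40*(-34) = 1360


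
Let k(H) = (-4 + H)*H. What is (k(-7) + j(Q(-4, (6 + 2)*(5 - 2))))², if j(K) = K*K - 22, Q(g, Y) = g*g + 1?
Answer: 118336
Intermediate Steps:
Q(g, Y) = 1 + g² (Q(g, Y) = g² + 1 = 1 + g²)
j(K) = -22 + K² (j(K) = K² - 22 = -22 + K²)
k(H) = H*(-4 + H)
(k(-7) + j(Q(-4, (6 + 2)*(5 - 2))))² = (-7*(-4 - 7) + (-22 + (1 + (-4)²)²))² = (-7*(-11) + (-22 + (1 + 16)²))² = (77 + (-22 + 17²))² = (77 + (-22 + 289))² = (77 + 267)² = 344² = 118336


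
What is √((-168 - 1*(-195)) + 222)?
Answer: √249 ≈ 15.780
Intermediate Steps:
√((-168 - 1*(-195)) + 222) = √((-168 + 195) + 222) = √(27 + 222) = √249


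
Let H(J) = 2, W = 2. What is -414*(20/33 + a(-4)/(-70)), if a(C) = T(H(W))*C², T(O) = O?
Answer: -23736/385 ≈ -61.652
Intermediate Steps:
a(C) = 2*C²
-414*(20/33 + a(-4)/(-70)) = -414*(20/33 + (2*(-4)²)/(-70)) = -414*(20*(1/33) + (2*16)*(-1/70)) = -414*(20/33 + 32*(-1/70)) = -414*(20/33 - 16/35) = -414*172/1155 = -23736/385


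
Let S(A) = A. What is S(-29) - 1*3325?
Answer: -3354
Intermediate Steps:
S(-29) - 1*3325 = -29 - 1*3325 = -29 - 3325 = -3354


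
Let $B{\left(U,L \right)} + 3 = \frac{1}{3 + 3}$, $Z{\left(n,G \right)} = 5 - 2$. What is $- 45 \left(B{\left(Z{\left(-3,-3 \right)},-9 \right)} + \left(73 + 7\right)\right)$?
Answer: $- \frac{6945}{2} \approx -3472.5$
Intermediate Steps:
$Z{\left(n,G \right)} = 3$ ($Z{\left(n,G \right)} = 5 - 2 = 3$)
$B{\left(U,L \right)} = - \frac{17}{6}$ ($B{\left(U,L \right)} = -3 + \frac{1}{3 + 3} = -3 + \frac{1}{6} = - \frac{17}{6}$)
$- 45 \left(B{\left(Z{\left(-3,-3 \right)},-9 \right)} + \left(73 + 7\right)\right) = - 45 \left(- \frac{17}{6} + \left(73 + 7\right)\right) = - 45 \left(- \frac{17}{6} + 80\right) = \left(-45\right) \frac{463}{6} = - \frac{6945}{2}$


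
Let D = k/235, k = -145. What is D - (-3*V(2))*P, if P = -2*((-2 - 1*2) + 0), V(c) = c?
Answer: 2227/47 ≈ 47.383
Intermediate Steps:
D = -29/47 (D = -145/235 = -145*1/235 = -29/47 ≈ -0.61702)
P = 8 (P = -2*((-2 - 2) + 0) = -2*(-4 + 0) = -2*(-4) = 8)
D - (-3*V(2))*P = -29/47 - (-3*2)*8 = -29/47 - (-6)*8 = -29/47 - 1*(-48) = -29/47 + 48 = 2227/47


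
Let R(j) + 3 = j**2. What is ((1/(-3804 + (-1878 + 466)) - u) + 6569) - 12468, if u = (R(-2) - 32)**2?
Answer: -35781761/5216 ≈ -6860.0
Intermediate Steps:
R(j) = -3 + j**2
u = 961 (u = ((-3 + (-2)**2) - 32)**2 = ((-3 + 4) - 32)**2 = (1 - 32)**2 = (-31)**2 = 961)
((1/(-3804 + (-1878 + 466)) - u) + 6569) - 12468 = ((1/(-3804 + (-1878 + 466)) - 1*961) + 6569) - 12468 = ((1/(-3804 - 1412) - 961) + 6569) - 12468 = ((1/(-5216) - 961) + 6569) - 12468 = ((-1/5216 - 961) + 6569) - 12468 = (-5012577/5216 + 6569) - 12468 = 29251327/5216 - 12468 = -35781761/5216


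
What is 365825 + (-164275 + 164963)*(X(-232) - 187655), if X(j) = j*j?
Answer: -91709903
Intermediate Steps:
X(j) = j²
365825 + (-164275 + 164963)*(X(-232) - 187655) = 365825 + (-164275 + 164963)*((-232)² - 187655) = 365825 + 688*(53824 - 187655) = 365825 + 688*(-133831) = 365825 - 92075728 = -91709903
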